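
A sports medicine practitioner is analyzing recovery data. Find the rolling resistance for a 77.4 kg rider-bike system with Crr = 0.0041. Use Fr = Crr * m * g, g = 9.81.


m * g = 77.4 * 9.81 = 759.294 N
Fr = 0.0041 * 759.294 = 3.113 N

3.113 N


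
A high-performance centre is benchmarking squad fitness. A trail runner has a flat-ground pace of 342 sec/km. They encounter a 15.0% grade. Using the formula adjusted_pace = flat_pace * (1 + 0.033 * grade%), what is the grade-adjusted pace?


Grade factor = 1 + 0.033 * 15.0 = 1.495
Adjusted = 342 * 1.495 = 511.29 sec/km

511.29 s/km


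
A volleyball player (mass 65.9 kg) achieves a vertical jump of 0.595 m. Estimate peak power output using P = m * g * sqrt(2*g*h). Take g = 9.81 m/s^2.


2 * g * h = 2 * 9.81 * 0.595 = 11.6739
sqrt(11.6739) = 3.416709 m/s
P = 65.9 * 9.81 * 3.416709 = 2208.83 W

2208.83 W


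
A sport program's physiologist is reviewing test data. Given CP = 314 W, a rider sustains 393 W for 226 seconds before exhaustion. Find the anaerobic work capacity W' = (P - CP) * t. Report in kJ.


Excess power = 393 - 314 = 79 W
Work above CP = 79 * 226 = 17854 J
W' = 17.854 kJ

17.854 kJ


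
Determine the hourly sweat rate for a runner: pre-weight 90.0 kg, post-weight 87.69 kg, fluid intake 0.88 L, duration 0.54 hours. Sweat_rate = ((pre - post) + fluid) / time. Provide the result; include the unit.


Mass lost = 90.0 - 87.69 = 2.31 kg
Add fluid consumed: 2.31 + 0.88 = 3.19 L total sweat
Sweat rate = 3.19 / 0.54 = 5.907 L/h

5.907 L/h


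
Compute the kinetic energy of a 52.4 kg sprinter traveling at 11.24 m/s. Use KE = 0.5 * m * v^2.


Velocity squared = 126.3376
KE = 0.5 * 52.4 * 126.3376 = 3310.05 J

3310.05 J


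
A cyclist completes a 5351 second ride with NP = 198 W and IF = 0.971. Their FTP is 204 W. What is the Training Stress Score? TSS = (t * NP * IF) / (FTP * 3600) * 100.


t * NP * IF = 5351 * 198 * 0.971 = 1028772.558
FTP * 3600 = 734400
TSS = (1028772.558 / 734400) * 100 = 140.08

140.08 TSS


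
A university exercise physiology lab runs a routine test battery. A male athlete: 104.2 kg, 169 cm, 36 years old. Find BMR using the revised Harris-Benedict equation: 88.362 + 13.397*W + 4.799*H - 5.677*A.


Intercept = 88.362
Weight contribution = 13.397 * 104.2 = 1395.9674
Height contribution = 4.799 * 169 = 811.031
Age contribution = 5.677 * 36 = 204.372
BMR = 88.362 + 1395.9674 + 811.031 - 204.372
= 2090.99 kcal/day

2090.99 kcal/day


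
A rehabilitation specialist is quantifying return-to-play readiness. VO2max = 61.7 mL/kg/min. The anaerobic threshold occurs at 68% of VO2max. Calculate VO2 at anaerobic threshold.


AT fraction = 68 / 100 = 0.68
AT VO2 = 61.7 * 0.68
= 41.96 mL/kg/min

41.96 mL/kg/min


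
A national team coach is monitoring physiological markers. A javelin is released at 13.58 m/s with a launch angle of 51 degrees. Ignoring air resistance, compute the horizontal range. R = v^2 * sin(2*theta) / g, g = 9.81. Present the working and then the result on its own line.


Launch speed squared = 184.4164
sin(2 * 51 deg) = 0.978148
Range = 184.4164 * 0.978148 / 9.81
= 18.388 m

18.388 m


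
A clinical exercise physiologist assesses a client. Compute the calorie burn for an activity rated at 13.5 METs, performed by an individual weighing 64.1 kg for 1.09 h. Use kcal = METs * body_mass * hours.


Product of METs and mass = 13.5 * 64.1 = 865.35
Total kcal = 865.35 * 1.09 = 943.23 kcal

943.23 kcal


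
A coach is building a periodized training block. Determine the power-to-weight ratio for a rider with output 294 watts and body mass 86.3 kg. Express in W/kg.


P/W = 294 / 86.3 = 3.407 W/kg

3.407 W/kg


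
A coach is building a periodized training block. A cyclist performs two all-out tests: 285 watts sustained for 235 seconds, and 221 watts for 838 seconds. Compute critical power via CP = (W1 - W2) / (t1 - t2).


W1 = P1 * t1 = 285 * 235 = 66975 J
W2 = P2 * t2 = 221 * 838 = 185198 J
CP = (66975 - 185198) / (235 - 838)
= 196.06 W

196.06 W


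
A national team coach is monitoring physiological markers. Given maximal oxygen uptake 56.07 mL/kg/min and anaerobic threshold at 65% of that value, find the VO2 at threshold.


Percentage as decimal = 0.65
VO2 at AT = 56.07 * 0.65 = 36.45 mL/kg/min

36.45 mL/kg/min


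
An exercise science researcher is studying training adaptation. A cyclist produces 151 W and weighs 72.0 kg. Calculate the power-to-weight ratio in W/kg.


P/W = power / mass
= 151 / 72.0
= 2.097 W/kg

2.097 W/kg


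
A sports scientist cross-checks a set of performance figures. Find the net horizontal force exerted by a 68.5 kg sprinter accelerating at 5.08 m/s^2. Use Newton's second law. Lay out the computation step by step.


Newton's second law: F = m * a
F = 68.5 * 5.08 = 347.98 N

347.98 N


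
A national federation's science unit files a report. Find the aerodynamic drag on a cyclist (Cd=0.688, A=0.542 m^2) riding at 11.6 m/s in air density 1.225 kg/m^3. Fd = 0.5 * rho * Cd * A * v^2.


Fd = 0.5 * 1.225 * 0.688 * 0.542 * 11.6^2
= 0.5 * 1.225 * 0.688 * 0.542 * 134.56
= 30.733 N

30.733 N


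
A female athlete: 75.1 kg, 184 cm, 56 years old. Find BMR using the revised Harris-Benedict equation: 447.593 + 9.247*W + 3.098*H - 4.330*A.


Intercept = 447.593
Weight contribution = 9.247 * 75.1 = 694.4497
Height contribution = 3.098 * 184 = 570.032
Age contribution = 4.33 * 56 = 242.48
BMR = 447.593 + 694.4497 + 570.032 - 242.48
= 1469.59 kcal/day

1469.59 kcal/day


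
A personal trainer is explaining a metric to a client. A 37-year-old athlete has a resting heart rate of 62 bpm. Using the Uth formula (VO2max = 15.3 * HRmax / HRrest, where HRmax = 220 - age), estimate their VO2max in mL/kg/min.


HRmax = 220 - 37 = 183 bpm
Ratio = HRmax / HRrest = 183 / 62 = 2.9516
VO2max = 15.3 * 2.9516 = 45.16 mL/kg/min

45.16 mL/kg/min


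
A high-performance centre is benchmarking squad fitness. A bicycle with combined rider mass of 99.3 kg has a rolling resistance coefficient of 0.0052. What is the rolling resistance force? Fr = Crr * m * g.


Fr = 0.0052 * 99.3 * 9.81
= 0.51636 * 9.81
= 5.065 N

5.065 N


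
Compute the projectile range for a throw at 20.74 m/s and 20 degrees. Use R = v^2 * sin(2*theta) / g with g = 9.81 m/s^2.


Two times the angle = 40 degrees
sin(40) = 0.642788
R = 430.1476 * 0.642788 / 9.81 = 28.185 m

28.185 m


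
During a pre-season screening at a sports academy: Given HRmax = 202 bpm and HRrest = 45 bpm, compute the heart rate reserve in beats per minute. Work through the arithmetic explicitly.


Heart rate reserve = maximum HR minus resting HR
HRR = 202 - 45 = 157 bpm

157 bpm


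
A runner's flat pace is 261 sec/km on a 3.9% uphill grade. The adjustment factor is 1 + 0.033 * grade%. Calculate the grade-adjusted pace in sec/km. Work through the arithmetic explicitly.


Factor = 1 + 0.033 * 3.9 = 1.1287
Adjusted pace = 261 * 1.1287
= 294.59 sec/km

294.59 s/km


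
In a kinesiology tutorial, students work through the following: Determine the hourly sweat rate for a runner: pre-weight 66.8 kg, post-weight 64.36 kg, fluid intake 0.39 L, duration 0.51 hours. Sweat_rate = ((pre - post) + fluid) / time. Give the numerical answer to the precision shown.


Mass lost = 66.8 - 64.36 = 2.44 kg
Add fluid consumed: 2.44 + 0.39 = 2.83 L total sweat
Sweat rate = 2.83 / 0.51 = 5.549 L/h

5.549 L/h


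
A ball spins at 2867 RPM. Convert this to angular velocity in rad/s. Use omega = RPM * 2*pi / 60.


omega = 2867 * 2 * pi / 60
= 2867 * 6.28318531 / 60
= 18013.892 / 60
= 300.232 rad/s

300.232 rad/s


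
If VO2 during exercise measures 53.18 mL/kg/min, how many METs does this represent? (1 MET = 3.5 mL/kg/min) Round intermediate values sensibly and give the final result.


METs = VO2 / 3.5 = 53.18 / 3.5 = 15.19

15.19 METs


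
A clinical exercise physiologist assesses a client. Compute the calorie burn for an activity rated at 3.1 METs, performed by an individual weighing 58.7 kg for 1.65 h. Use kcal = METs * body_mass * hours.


Product of METs and mass = 3.1 * 58.7 = 181.97
Total kcal = 181.97 * 1.65 = 300.25 kcal

300.25 kcal


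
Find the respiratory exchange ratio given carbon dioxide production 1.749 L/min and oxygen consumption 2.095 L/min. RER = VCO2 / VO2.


VCO2 = 1.749 L/min
VO2 = 2.095 L/min
RER = 1.749 / 2.095 = 0.8348

0.8348


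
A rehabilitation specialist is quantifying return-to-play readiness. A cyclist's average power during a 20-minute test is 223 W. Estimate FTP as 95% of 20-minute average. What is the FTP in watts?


FTP = 20-min power * 0.95
= 223 * 0.95
= 211.85 W

211.85 W


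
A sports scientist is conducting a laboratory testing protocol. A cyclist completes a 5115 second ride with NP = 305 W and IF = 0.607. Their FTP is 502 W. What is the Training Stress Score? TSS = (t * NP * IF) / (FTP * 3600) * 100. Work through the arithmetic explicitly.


t * NP * IF = 5115 * 305 * 0.607 = 946965.525
FTP * 3600 = 1807200
TSS = (946965.525 / 1807200) * 100 = 52.4

52.4 TSS


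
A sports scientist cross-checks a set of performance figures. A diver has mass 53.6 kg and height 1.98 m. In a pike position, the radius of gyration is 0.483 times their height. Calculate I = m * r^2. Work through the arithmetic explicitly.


r = 0.483 * 1.98 = 0.95634 m
I = m * r^2 = 53.6 * 0.914586 = 49.022 kg*m^2

49.022 kg*m^2


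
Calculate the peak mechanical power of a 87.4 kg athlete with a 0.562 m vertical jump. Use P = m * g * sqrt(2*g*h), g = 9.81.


First, sqrt(2gh) = sqrt(2 * 9.81 * 0.562)
= sqrt(11.02644) = 3.320608 m/s
Power = 87.4 * 9.81 * 3.320608 = 2847.07 W

2847.07 W


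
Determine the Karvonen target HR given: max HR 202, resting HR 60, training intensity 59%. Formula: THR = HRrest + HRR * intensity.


HRR = HRmax - HRrest = 202 - 60 = 142
THR = 60 + 142 * 0.59
= 143.78 bpm

143.78 bpm


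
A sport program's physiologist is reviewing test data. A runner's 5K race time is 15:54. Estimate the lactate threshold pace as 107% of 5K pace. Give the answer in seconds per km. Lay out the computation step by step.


Total race time = 15*60 + 54 = 954 seconds
5K pace = 954 / 5 = 190.8 sec/km
LT pace = 190.8 * 1.07 = 204.16 sec/km

204.16 s/km


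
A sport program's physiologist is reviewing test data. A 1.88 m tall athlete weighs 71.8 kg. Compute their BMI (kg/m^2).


height^2 = 3.5344 m^2
BMI = 71.8 / 3.5344 = 20.31 kg/m^2

20.31 kg/m^2


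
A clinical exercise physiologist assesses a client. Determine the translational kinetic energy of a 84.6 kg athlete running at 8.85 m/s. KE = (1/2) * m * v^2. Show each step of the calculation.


KE = 0.5 * m * v^2
= 0.5 * 84.6 * 8.85^2
= 0.5 * 84.6 * 78.3225
= 3313.04 J

3313.04 J


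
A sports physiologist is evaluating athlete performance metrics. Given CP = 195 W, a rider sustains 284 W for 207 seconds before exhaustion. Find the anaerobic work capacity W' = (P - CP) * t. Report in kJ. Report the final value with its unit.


Excess power = 284 - 195 = 89 W
Work above CP = 89 * 207 = 18423 J
W' = 18.423 kJ

18.423 kJ


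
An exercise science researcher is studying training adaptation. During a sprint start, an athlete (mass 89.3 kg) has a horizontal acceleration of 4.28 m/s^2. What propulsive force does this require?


Propulsive force = mass * acceleration
= 89.3 kg * 4.28 m/s^2
= 382.2 N

382.2 N


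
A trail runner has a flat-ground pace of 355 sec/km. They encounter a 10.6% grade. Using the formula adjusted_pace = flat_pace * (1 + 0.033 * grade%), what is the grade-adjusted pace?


Grade factor = 1 + 0.033 * 10.6 = 1.3498
Adjusted = 355 * 1.3498 = 479.18 sec/km

479.18 s/km


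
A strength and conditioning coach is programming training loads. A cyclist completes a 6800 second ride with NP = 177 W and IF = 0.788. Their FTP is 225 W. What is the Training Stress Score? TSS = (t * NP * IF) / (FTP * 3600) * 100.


t * NP * IF = 6800 * 177 * 0.788 = 948436.8
FTP * 3600 = 810000
TSS = (948436.8 / 810000) * 100 = 117.09

117.09 TSS


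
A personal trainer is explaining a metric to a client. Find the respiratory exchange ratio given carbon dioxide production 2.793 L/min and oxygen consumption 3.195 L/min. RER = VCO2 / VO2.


VCO2 = 2.793 L/min
VO2 = 3.195 L/min
RER = 2.793 / 3.195 = 0.8742

0.8742


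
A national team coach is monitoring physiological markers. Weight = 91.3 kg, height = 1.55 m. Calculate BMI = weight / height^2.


height^2 = 1.55^2 = 2.4025
BMI = 91.3 / 2.4025 = 38.0 kg/m^2

38.0 kg/m^2


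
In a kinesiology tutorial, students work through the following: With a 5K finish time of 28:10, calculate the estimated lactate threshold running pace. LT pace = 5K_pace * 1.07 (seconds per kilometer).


Race duration = 1690 s for 5 km
Average pace = 1690 / 5 = 338.0 s/km
LT pace = 338.0 * 1.07
= 361.66 s/km

361.66 s/km


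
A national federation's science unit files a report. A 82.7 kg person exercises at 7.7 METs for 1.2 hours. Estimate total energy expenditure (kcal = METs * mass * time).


Energy = METs * mass(kg) * time(h)
= 7.7 * 82.7 * 1.2
= 764.15 kcal

764.15 kcal


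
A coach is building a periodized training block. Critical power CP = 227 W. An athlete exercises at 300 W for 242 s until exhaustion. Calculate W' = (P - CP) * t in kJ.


P - CP = 300 - 227 = 73 W
W' = 73 * 242 = 17666 J
= 17666 / 1000 = 17.666 kJ

17.666 kJ


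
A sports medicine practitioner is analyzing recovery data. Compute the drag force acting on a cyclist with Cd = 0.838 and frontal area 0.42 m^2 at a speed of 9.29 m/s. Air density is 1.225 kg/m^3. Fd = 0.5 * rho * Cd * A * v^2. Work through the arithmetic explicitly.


Step 1: v^2 = 86.3041
Step 2: Fd = 0.5 * 1.225 * 0.838 * 0.42 * 86.3041
= 18.605 N

18.605 N


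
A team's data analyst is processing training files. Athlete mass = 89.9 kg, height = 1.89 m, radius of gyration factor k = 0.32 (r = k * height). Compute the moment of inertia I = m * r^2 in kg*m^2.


r = k * height = 0.32 * 1.89 = 0.6048 m
r^2 = 0.6048^2 = 0.365783
I = 89.9 * 0.365783 = 32.884 kg*m^2

32.884 kg*m^2


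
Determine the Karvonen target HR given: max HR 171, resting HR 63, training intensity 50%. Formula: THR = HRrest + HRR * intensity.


HRR = HRmax - HRrest = 171 - 63 = 108
THR = 63 + 108 * 0.5
= 117.0 bpm

117.0 bpm


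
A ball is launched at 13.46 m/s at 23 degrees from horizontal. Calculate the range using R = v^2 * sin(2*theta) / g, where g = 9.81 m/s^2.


sin(2 * 23) = sin(46) = 0.71934
v^2 = 13.46^2 = 181.1716
R = 181.1716 * 0.71934 / 9.81
= 13.285 m

13.285 m


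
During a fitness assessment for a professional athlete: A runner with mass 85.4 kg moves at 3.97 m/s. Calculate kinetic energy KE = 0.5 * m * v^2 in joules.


v^2 = 3.97^2 = 15.7609
KE = 0.5 * 85.4 * 15.7609
= 672.99 J

672.99 J


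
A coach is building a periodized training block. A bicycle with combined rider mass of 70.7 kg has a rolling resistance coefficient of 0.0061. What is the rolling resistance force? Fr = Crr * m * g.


Fr = 0.0061 * 70.7 * 9.81
= 0.43127 * 9.81
= 4.231 N

4.231 N


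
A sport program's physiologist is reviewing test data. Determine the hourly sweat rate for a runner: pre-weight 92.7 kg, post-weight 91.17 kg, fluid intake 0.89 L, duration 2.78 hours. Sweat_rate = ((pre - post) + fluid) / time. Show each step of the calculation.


Mass lost = 92.7 - 91.17 = 1.53 kg
Add fluid consumed: 1.53 + 0.89 = 2.42 L total sweat
Sweat rate = 2.42 / 2.78 = 0.871 L/h

0.871 L/h


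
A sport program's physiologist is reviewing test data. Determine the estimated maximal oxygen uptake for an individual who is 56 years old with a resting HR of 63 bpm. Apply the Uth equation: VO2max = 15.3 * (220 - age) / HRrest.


HRmax = 220 - 56 = 164
VO2max = 15.3 * (164 / 63)
= 15.3 * 2.6032
= 39.83 mL/kg/min

39.83 mL/kg/min


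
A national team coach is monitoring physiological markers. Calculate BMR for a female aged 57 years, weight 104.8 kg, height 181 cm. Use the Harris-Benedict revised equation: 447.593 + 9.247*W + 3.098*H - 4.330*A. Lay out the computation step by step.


Substituting values:
W term = 9.247 * 104.8 = 969.0856
H term = 3.098 * 181 = 560.738
A term = 4.330 * 57 = 246.81
BMR = 1730.61 kcal/day

1730.61 kcal/day


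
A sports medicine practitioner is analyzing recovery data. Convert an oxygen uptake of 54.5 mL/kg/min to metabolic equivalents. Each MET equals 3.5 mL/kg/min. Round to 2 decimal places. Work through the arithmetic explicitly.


One MET = 3.5 mL/kg/min
Number of METs = 54.5 / 3.5
= 15.57 METs

15.57 METs


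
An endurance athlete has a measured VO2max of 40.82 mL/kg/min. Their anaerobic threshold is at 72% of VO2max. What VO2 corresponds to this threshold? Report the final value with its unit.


Anaerobic threshold VO2 = VO2max * 72%
= 40.82 * 0.72
= 29.39 mL/kg/min

29.39 mL/kg/min


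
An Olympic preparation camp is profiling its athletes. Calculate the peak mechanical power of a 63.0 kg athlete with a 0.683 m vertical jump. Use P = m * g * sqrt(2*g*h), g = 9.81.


First, sqrt(2gh) = sqrt(2 * 9.81 * 0.683)
= sqrt(13.40046) = 3.660664 m/s
Power = 63.0 * 9.81 * 3.660664 = 2262.4 W

2262.4 W


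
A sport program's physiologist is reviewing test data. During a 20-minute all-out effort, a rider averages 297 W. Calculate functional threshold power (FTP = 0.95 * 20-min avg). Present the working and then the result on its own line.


FTP = 0.95 * 297
= 282.15 W

282.15 W


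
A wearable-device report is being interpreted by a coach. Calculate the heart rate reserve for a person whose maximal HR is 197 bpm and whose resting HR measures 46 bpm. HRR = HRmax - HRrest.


HRmax = 197 bpm
HRrest = 46 bpm
HRR = 197 - 46 = 151 bpm

151 bpm


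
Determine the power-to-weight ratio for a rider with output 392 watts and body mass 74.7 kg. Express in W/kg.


P/W = 392 / 74.7 = 5.248 W/kg

5.248 W/kg


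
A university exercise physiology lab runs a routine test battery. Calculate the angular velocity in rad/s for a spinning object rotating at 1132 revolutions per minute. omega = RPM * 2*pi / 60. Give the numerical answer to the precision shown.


omega = RPM * 2*pi / 60
= 1132 * 6.28318531 / 60
= 118.543 rad/s

118.543 rad/s


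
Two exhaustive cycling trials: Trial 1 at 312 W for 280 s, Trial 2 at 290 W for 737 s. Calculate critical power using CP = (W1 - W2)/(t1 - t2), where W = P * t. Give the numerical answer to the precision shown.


W1 = 312 * 280 = 87360 J
W2 = 290 * 737 = 213730 J
CP = (87360 - 213730) / (280 - 737)
= -126370 / -457
= 276.52 W

276.52 W


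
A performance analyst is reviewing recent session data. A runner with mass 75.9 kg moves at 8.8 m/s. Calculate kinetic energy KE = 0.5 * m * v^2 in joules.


v^2 = 8.8^2 = 77.44
KE = 0.5 * 75.9 * 77.44
= 2938.85 J

2938.85 J


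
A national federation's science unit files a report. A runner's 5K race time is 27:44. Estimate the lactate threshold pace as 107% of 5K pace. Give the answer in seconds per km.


Total race time = 27*60 + 44 = 1664 seconds
5K pace = 1664 / 5 = 332.8 sec/km
LT pace = 332.8 * 1.07 = 356.1 sec/km

356.1 s/km


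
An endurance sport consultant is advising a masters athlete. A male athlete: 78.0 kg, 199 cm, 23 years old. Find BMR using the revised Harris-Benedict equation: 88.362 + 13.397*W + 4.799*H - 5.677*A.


Intercept = 88.362
Weight contribution = 13.397 * 78.0 = 1044.966
Height contribution = 4.799 * 199 = 955.001
Age contribution = 5.677 * 23 = 130.571
BMR = 88.362 + 1044.966 + 955.001 - 130.571
= 1957.76 kcal/day

1957.76 kcal/day


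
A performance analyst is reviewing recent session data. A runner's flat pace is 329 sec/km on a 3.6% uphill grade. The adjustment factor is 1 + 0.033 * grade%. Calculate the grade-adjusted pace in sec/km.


Factor = 1 + 0.033 * 3.6 = 1.1188
Adjusted pace = 329 * 1.1188
= 368.09 sec/km

368.09 s/km


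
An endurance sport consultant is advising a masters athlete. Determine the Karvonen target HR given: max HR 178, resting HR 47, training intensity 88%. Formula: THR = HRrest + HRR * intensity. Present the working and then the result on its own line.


HRR = HRmax - HRrest = 178 - 47 = 131
THR = 47 + 131 * 0.88
= 162.28 bpm

162.28 bpm


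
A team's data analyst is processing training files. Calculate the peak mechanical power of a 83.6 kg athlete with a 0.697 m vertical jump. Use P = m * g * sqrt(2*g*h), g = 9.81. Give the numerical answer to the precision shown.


First, sqrt(2gh) = sqrt(2 * 9.81 * 0.697)
= sqrt(13.67514) = 3.697991 m/s
Power = 83.6 * 9.81 * 3.697991 = 3032.78 W

3032.78 W


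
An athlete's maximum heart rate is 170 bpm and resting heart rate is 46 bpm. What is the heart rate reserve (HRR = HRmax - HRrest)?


HRR = HRmax - HRrest
= 170 - 46
= 124 bpm

124 bpm


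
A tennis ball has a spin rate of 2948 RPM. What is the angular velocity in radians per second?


Convert RPM to rad/s: multiply by 2*pi and divide by 60
omega = 2948 * 2 * pi / 60
= 308.714 rad/s

308.714 rad/s


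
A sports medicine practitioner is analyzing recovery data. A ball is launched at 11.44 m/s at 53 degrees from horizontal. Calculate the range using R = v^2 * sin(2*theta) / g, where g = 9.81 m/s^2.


sin(2 * 53) = sin(106) = 0.961262
v^2 = 11.44^2 = 130.8736
R = 130.8736 * 0.961262 / 9.81
= 12.824 m

12.824 m


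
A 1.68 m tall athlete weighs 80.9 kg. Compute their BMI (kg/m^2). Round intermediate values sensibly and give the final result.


height^2 = 2.8224 m^2
BMI = 80.9 / 2.8224 = 28.66 kg/m^2

28.66 kg/m^2


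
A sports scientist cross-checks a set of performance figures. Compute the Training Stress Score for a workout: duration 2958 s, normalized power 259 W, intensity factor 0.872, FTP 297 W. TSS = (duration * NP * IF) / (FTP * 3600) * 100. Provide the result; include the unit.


Product = 2958 * 259 * 0.872 = 668058.384
Base = 297 * 3600 = 1069200
TSS = 668058.384 / 1069200 * 100 = 62.48

62.48 TSS


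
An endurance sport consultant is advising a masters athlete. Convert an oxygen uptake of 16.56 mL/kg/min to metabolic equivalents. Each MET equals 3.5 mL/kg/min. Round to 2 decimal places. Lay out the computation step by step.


One MET = 3.5 mL/kg/min
Number of METs = 16.56 / 3.5
= 4.73 METs

4.73 METs


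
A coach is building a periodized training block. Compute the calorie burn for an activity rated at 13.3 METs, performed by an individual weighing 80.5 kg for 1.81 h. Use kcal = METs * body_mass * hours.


Product of METs and mass = 13.3 * 80.5 = 1070.65
Total kcal = 1070.65 * 1.81 = 1937.88 kcal

1937.88 kcal


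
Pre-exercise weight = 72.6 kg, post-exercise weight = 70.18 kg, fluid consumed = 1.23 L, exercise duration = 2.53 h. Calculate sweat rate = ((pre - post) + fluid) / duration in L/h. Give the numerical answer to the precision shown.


Weight loss = 72.6 - 70.18 = 2.42 kg (approx L)
Total sweat = 2.42 + 1.23 = 3.65 L
Sweat rate = 3.65 / 2.53 = 1.443 L/h

1.443 L/h


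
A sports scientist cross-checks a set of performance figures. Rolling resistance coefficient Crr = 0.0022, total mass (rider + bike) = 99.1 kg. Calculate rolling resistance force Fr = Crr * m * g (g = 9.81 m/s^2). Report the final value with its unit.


Fr = Crr * m * g
= 0.0022 * 99.1 * 9.81
= 2.139 N

2.139 N


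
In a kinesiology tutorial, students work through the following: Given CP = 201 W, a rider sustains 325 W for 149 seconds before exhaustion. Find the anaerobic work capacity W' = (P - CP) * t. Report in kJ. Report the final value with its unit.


Excess power = 325 - 201 = 124 W
Work above CP = 124 * 149 = 18476 J
W' = 18.476 kJ

18.476 kJ


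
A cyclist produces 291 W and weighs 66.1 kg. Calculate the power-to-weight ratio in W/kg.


P/W = power / mass
= 291 / 66.1
= 4.402 W/kg

4.402 W/kg


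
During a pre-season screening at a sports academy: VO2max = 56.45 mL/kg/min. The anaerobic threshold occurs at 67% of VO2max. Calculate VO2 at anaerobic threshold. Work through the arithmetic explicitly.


AT fraction = 67 / 100 = 0.67
AT VO2 = 56.45 * 0.67
= 37.82 mL/kg/min

37.82 mL/kg/min


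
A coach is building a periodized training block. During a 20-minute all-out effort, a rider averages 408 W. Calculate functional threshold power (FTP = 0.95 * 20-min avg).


FTP = 0.95 * 408
= 387.6 W

387.6 W


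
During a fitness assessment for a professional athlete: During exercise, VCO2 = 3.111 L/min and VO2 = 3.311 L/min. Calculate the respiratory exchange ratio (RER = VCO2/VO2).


RER = VCO2 / VO2
= 3.111 / 3.311
= 0.9396

0.9396


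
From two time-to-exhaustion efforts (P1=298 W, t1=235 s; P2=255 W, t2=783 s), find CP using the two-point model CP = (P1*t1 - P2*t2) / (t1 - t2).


Work in trial 1 = 70030 J
Work in trial 2 = 199665 J
Delta work = -129635 J
Delta time = -548 s
CP = -129635 / -548 = 236.56 W

236.56 W


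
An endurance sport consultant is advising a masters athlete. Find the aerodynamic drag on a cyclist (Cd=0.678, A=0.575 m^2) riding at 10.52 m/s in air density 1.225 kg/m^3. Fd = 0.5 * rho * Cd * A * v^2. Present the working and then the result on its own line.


Fd = 0.5 * 1.225 * 0.678 * 0.575 * 10.52^2
= 0.5 * 1.225 * 0.678 * 0.575 * 110.6704
= 26.426 N

26.426 N


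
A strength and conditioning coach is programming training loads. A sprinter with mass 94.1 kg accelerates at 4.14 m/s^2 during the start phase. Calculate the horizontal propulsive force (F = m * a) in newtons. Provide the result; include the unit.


F = m * a
= 94.1 * 4.14
= 389.57 N

389.57 N


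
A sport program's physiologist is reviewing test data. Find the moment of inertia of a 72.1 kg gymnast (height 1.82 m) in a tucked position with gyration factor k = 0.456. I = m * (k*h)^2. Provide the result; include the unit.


Radius of gyration = 0.456 * 1.82 = 0.82992 m
I = 72.1 * 0.82992^2
= 72.1 * 0.688767
= 49.66 kg*m^2

49.66 kg*m^2


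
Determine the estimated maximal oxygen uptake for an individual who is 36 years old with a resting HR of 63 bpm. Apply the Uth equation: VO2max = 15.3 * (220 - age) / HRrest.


HRmax = 220 - 36 = 184
VO2max = 15.3 * (184 / 63)
= 15.3 * 2.9206
= 44.69 mL/kg/min

44.69 mL/kg/min


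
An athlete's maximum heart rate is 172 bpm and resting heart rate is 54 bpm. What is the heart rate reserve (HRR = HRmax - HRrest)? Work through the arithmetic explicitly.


HRR = HRmax - HRrest
= 172 - 54
= 118 bpm

118 bpm


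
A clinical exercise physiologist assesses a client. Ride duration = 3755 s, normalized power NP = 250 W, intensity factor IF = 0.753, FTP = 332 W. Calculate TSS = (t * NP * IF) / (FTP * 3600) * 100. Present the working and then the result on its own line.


Numerator = 3755 * 250 * 0.753 = 706878.75
Denominator = 332 * 3600 = 1195200
TSS = 706878.75 / 1195200 * 100
= 59.14

59.14 TSS


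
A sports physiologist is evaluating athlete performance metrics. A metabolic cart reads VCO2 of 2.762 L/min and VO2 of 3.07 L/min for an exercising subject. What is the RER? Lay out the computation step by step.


RER = VCO2 / VO2 = 2.762 / 3.07 = 0.8997

0.8997


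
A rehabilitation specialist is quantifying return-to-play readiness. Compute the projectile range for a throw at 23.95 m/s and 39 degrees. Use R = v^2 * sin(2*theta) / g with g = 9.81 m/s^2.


Two times the angle = 78 degrees
sin(78) = 0.978148
R = 573.6025 * 0.978148 / 9.81 = 57.193 m

57.193 m


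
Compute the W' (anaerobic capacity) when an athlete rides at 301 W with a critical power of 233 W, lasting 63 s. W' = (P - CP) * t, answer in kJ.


Above-CP power = 68 W
Duration = 63 s
W' = 68 * 63 = 4284 J
Convert: 4284 / 1000 = 4.284 kJ

4.284 kJ


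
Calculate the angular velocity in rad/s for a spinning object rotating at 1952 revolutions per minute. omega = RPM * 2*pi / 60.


omega = RPM * 2*pi / 60
= 1952 * 6.28318531 / 60
= 204.413 rad/s

204.413 rad/s


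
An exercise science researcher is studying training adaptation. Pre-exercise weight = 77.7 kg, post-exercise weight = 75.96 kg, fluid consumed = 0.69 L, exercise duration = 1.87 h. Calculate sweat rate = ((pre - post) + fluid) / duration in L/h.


Weight loss = 77.7 - 75.96 = 1.74 kg (approx L)
Total sweat = 1.74 + 0.69 = 2.43 L
Sweat rate = 2.43 / 1.87 = 1.299 L/h

1.299 L/h


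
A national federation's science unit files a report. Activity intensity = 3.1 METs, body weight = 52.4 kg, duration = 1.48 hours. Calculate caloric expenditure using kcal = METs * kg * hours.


kcal = 3.1 * 52.4 * 1.48
= 162.44 * 1.48
= 240.41 kcal

240.41 kcal


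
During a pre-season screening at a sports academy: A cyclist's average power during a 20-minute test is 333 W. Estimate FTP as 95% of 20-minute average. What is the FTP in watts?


FTP = 20-min power * 0.95
= 333 * 0.95
= 316.35 W

316.35 W


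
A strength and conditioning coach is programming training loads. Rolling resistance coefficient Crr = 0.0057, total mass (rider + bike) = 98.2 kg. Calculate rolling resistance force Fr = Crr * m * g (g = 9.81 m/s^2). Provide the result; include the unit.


Fr = Crr * m * g
= 0.0057 * 98.2 * 9.81
= 5.491 N

5.491 N


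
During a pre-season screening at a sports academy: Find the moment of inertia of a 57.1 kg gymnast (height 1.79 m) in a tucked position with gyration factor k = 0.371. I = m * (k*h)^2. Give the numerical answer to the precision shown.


Radius of gyration = 0.371 * 1.79 = 0.66409 m
I = 57.1 * 0.66409^2
= 57.1 * 0.441016
= 25.182 kg*m^2

25.182 kg*m^2


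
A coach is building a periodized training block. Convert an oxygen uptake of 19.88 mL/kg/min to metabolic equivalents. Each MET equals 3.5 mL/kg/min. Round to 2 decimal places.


One MET = 3.5 mL/kg/min
Number of METs = 19.88 / 3.5
= 5.68 METs

5.68 METs


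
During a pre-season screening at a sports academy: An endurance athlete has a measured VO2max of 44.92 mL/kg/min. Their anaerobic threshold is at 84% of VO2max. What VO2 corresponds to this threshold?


Anaerobic threshold VO2 = VO2max * 84%
= 44.92 * 0.84
= 37.73 mL/kg/min

37.73 mL/kg/min


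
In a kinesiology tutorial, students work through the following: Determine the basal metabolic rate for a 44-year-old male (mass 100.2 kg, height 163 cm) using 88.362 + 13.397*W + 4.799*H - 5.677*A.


BMR = 88.362 + 13.397*100.2 + 4.799*163 - 5.677*44
= 1963.19 kcal/day

1963.19 kcal/day


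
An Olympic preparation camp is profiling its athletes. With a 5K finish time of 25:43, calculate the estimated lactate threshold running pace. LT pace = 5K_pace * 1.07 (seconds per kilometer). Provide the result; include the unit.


Race duration = 1543 s for 5 km
Average pace = 1543 / 5 = 308.6 s/km
LT pace = 308.6 * 1.07
= 330.2 s/km

330.2 s/km


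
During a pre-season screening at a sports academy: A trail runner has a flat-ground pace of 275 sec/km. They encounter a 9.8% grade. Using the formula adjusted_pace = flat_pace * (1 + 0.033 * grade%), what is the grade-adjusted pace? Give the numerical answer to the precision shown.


Grade factor = 1 + 0.033 * 9.8 = 1.3234
Adjusted = 275 * 1.3234 = 363.94 sec/km

363.94 s/km


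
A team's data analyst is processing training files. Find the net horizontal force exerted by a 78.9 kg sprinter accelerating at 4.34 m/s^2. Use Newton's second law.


Newton's second law: F = m * a
F = 78.9 * 4.34 = 342.43 N

342.43 N


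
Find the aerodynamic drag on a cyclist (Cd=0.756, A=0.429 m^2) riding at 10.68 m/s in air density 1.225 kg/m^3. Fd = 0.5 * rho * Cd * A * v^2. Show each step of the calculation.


Fd = 0.5 * 1.225 * 0.756 * 0.429 * 10.68^2
= 0.5 * 1.225 * 0.756 * 0.429 * 114.0624
= 22.658 N

22.658 N


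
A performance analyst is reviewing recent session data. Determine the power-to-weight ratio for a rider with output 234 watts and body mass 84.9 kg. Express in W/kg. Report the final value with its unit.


P/W = 234 / 84.9 = 2.756 W/kg

2.756 W/kg


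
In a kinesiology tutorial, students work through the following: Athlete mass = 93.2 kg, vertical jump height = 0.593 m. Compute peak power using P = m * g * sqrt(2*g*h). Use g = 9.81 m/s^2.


sqrt(2 * 9.81 * 0.593) = sqrt(11.63466) = 3.410962 m/s
P = 93.2 * 9.81 * 3.410962
= 3118.62 W

3118.62 W


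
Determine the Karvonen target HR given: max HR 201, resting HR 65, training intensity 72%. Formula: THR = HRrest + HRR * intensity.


HRR = HRmax - HRrest = 201 - 65 = 136
THR = 65 + 136 * 0.72
= 162.92 bpm

162.92 bpm


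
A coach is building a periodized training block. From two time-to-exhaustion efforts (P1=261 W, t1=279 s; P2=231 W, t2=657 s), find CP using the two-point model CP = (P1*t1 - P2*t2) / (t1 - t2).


Work in trial 1 = 72819 J
Work in trial 2 = 151767 J
Delta work = -78948 J
Delta time = -378 s
CP = -78948 / -378 = 208.86 W

208.86 W


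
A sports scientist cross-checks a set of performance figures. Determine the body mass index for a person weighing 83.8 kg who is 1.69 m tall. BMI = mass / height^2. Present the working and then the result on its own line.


BMI = mass / height^2
= 83.8 / 1.69^2
= 83.8 / 2.8561
= 29.34 kg/m^2

29.34 kg/m^2


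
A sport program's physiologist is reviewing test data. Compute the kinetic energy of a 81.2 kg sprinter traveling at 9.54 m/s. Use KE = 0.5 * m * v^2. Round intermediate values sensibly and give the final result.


Velocity squared = 91.0116
KE = 0.5 * 81.2 * 91.0116 = 3695.07 J

3695.07 J


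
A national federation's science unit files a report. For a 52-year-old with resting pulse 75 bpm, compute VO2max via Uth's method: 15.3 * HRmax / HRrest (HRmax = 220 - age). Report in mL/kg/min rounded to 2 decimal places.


Step 1: HRmax = 220 - 52 = 168 bpm
Step 2: Ratio = 168 / 75 = 2.24
Step 3: VO2max = 15.3 * 2.24 = 34.27 mL/kg/min

34.27 mL/kg/min


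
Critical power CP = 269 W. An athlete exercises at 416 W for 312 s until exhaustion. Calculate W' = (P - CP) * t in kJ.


P - CP = 416 - 269 = 147 W
W' = 147 * 312 = 45864 J
= 45864 / 1000 = 45.864 kJ

45.864 kJ


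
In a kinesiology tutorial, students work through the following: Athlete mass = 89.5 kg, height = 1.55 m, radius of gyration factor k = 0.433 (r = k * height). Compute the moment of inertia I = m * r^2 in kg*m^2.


r = k * height = 0.433 * 1.55 = 0.67115 m
r^2 = 0.67115^2 = 0.450442
I = 89.5 * 0.450442 = 40.315 kg*m^2

40.315 kg*m^2


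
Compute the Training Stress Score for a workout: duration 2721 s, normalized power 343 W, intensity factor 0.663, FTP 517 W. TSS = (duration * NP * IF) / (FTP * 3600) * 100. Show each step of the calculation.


Product = 2721 * 343 * 0.663 = 618779.889
Base = 517 * 3600 = 1861200
TSS = 618779.889 / 1861200 * 100 = 33.25

33.25 TSS


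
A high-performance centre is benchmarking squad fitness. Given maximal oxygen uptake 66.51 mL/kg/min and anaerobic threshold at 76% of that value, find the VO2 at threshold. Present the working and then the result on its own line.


Percentage as decimal = 0.76
VO2 at AT = 66.51 * 0.76 = 50.55 mL/kg/min

50.55 mL/kg/min


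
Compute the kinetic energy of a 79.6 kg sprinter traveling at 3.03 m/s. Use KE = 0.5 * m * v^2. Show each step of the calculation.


Velocity squared = 9.1809
KE = 0.5 * 79.6 * 9.1809 = 365.4 J

365.4 J


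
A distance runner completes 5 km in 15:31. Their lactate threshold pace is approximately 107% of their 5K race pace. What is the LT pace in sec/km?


Convert to seconds: 15 min 31 s = 931 s
Pace per km = 931 / 5 = 186.2 s/km
LT pace = 186.2 * 1.07 = 199.23 s/km

199.23 s/km


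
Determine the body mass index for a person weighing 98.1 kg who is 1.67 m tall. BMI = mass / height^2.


BMI = mass / height^2
= 98.1 / 1.67^2
= 98.1 / 2.7889
= 35.18 kg/m^2

35.18 kg/m^2


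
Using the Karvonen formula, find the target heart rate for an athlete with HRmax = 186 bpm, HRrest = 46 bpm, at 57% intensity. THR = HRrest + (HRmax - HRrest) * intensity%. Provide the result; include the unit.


HRR = 186 - 46 = 140
THR = 46 + 140 * 0.57
= 46 + 79.8
= 125.8 bpm

125.8 bpm


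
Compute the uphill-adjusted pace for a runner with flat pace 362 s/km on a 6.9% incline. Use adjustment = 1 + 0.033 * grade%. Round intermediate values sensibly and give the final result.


Adjustment factor = 1 + 0.033 * 6.9 = 1.2277
Grade-adjusted pace = 362 * 1.2277 = 444.43 s/km

444.43 s/km


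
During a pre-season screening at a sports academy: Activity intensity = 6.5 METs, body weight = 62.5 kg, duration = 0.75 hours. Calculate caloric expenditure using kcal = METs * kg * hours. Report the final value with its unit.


kcal = 6.5 * 62.5 * 0.75
= 406.25 * 0.75
= 304.69 kcal

304.69 kcal


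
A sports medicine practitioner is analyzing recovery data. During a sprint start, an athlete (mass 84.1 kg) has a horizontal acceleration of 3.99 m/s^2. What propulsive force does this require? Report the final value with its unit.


Propulsive force = mass * acceleration
= 84.1 kg * 3.99 m/s^2
= 335.56 N

335.56 N


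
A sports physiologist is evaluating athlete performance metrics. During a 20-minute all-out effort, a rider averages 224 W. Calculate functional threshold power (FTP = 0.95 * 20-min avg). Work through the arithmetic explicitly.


FTP = 0.95 * 224
= 212.8 W

212.8 W


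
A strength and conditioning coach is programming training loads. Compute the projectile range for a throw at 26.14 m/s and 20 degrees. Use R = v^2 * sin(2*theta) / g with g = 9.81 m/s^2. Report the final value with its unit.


Two times the angle = 40 degrees
sin(40) = 0.642788
R = 683.2996 * 0.642788 / 9.81 = 44.772 m

44.772 m


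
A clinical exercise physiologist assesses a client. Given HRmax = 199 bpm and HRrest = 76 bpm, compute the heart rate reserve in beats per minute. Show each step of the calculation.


Heart rate reserve = maximum HR minus resting HR
HRR = 199 - 76 = 123 bpm

123 bpm


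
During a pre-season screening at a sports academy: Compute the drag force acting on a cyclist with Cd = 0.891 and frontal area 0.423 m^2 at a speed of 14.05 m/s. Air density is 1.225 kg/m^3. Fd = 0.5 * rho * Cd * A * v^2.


Step 1: v^2 = 197.4025
Step 2: Fd = 0.5 * 1.225 * 0.891 * 0.423 * 197.4025
= 45.57 N

45.57 N


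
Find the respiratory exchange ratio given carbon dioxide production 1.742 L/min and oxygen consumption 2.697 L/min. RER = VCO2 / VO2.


VCO2 = 1.742 L/min
VO2 = 2.697 L/min
RER = 1.742 / 2.697 = 0.6459

0.6459


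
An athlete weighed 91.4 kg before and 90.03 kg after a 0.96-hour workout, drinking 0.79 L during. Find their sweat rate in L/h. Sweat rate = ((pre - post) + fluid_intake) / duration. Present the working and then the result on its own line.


Body mass change = 1.37 kg
Total sweat loss = 1.37 + 0.79 = 2.16 L
Rate = 2.16 / 0.96 = 2.25 L/h

2.25 L/h


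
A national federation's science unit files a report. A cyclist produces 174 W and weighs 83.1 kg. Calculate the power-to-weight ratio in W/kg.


P/W = power / mass
= 174 / 83.1
= 2.094 W/kg

2.094 W/kg


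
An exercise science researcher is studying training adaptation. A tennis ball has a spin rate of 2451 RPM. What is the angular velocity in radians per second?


Convert RPM to rad/s: multiply by 2*pi and divide by 60
omega = 2451 * 2 * pi / 60
= 256.668 rad/s

256.668 rad/s


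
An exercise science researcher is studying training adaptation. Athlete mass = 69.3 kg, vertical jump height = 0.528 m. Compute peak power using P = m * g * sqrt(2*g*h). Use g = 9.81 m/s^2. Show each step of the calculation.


sqrt(2 * 9.81 * 0.528) = sqrt(10.35936) = 3.218596 m/s
P = 69.3 * 9.81 * 3.218596
= 2188.11 W

2188.11 W


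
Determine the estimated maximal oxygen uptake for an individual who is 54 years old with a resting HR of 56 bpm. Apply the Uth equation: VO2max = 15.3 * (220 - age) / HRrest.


HRmax = 220 - 54 = 166
VO2max = 15.3 * (166 / 56)
= 15.3 * 2.9643
= 45.35 mL/kg/min

45.35 mL/kg/min
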